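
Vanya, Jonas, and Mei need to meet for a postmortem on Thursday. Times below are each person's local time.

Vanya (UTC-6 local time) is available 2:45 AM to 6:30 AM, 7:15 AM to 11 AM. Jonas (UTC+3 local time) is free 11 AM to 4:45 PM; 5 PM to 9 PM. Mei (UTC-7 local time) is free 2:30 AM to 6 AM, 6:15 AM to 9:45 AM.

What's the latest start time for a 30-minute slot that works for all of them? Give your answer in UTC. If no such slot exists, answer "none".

16:15

Vanya in UTC: 08:45-12:30, 13:15-17:00 (add 6h to convert from UTC-6).
Jonas in UTC: 08:00-13:45, 14:00-18:00 (subtract 3h to convert from UTC+3).
Mei in UTC: 09:30-13:00, 13:15-16:45 (add 7h to convert from UTC-7).
Vanya ∩ Jonas: 08:45-12:30, 13:15-13:45, 14:00-17:00.
Vanya ∩ Jonas ∩ Mei: 09:30-12:30, 13:15-13:45, 14:00-16:45.
Those are the intersection windows.
The last common window of at least 30 minutes is 14:00-16:45; a 30-minute meeting can start as late as 16:15 and still end by 16:45.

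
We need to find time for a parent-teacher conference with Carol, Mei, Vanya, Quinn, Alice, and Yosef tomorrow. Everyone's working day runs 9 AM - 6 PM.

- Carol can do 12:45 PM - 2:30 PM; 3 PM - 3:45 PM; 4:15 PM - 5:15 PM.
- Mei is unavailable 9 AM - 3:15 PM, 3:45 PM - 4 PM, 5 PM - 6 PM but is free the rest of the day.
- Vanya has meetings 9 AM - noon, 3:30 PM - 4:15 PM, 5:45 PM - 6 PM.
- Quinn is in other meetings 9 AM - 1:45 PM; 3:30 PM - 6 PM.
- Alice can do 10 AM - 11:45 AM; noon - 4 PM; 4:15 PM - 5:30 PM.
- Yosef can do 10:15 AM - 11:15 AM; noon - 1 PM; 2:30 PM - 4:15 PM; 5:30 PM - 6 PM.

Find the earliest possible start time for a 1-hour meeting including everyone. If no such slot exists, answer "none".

none

Carol free: 12:45-14:30, 15:00-15:45, 16:15-17:15.
Mei free: 15:15-15:45, 16:00-17:00 (invert busy blocks within the working day).
Vanya free: 12:00-15:30, 16:15-17:45 (invert busy blocks within the working day).
Quinn free: 13:45-15:30 (invert busy blocks within the working day).
Alice free: 10:00-11:45, 12:00-16:00, 16:15-17:30.
Yosef free: 10:15-11:15, 12:00-13:00, 14:30-16:15, 17:30-18:00.
Carol ∩ Mei: 15:15-15:45, 16:15-17:00.
Carol ∩ Mei ∩ Vanya: 15:15-15:30, 16:15-17:00.
Carol ∩ Mei ∩ Vanya ∩ Quinn: 15:15-15:30.
Carol ∩ Mei ∩ Vanya ∩ Quinn ∩ Alice: 15:15-15:30.
Carol ∩ Mei ∩ Vanya ∩ Quinn ∩ Alice ∩ Yosef: 15:15-15:30.
No common window is at least 60 minutes long.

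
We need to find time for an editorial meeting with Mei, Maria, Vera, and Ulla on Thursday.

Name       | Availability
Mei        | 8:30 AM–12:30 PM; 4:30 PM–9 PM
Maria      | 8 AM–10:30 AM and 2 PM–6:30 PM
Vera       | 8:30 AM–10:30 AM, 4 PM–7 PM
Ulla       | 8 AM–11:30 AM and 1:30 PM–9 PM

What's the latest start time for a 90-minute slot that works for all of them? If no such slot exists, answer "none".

17:00

Mei ∩ Maria: 08:30-10:30, 16:30-18:30.
Mei ∩ Maria ∩ Vera: 08:30-10:30, 16:30-18:30.
Mei ∩ Maria ∩ Vera ∩ Ulla: 08:30-10:30, 16:30-18:30.
The last common window of at least 90 minutes is 16:30-18:30; a 90-minute meeting can start as late as 17:00 and still end by 18:30.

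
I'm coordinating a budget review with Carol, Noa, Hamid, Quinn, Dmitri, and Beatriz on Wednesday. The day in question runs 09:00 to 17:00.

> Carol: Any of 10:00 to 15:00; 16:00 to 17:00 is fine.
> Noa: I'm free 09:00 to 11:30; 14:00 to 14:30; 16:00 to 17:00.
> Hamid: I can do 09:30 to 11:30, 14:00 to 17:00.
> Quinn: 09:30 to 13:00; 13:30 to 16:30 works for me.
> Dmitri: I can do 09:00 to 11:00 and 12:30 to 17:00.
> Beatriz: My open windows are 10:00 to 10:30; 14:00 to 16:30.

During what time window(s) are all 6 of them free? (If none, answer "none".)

Carol ∩ Noa: 10:00-11:30, 14:00-14:30, 16:00-17:00.
Carol ∩ Noa ∩ Hamid: 10:00-11:30, 14:00-14:30, 16:00-17:00.
Carol ∩ Noa ∩ Hamid ∩ Quinn: 10:00-11:30, 14:00-14:30, 16:00-16:30.
Carol ∩ Noa ∩ Hamid ∩ Quinn ∩ Dmitri: 10:00-11:00, 14:00-14:30, 16:00-16:30.
Carol ∩ Noa ∩ Hamid ∩ Quinn ∩ Dmitri ∩ Beatriz: 10:00-10:30, 14:00-14:30, 16:00-16:30.

10:00-10:30, 14:00-14:30, 16:00-16:30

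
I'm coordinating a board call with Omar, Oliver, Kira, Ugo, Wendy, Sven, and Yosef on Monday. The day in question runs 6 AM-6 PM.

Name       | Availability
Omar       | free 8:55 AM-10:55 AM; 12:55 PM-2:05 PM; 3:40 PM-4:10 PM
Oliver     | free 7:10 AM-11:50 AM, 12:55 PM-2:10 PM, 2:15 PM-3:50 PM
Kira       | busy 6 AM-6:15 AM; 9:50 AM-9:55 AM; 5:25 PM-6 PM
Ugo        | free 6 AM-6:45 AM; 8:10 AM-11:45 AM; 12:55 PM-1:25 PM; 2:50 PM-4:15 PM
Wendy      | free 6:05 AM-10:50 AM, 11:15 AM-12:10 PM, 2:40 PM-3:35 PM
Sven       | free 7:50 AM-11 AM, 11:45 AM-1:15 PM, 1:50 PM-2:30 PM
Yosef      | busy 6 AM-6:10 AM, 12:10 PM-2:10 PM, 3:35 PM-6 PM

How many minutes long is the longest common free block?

55

Omar free: 08:55-10:55, 12:55-14:05, 15:40-16:10.
Oliver free: 07:10-11:50, 12:55-14:10, 14:15-15:50.
Kira free: 06:15-09:50, 09:55-17:25 (invert busy blocks within the working day).
Ugo free: 06:00-06:45, 08:10-11:45, 12:55-13:25, 14:50-16:15.
Wendy free: 06:05-10:50, 11:15-12:10, 14:40-15:35.
Sven free: 07:50-11:00, 11:45-13:15, 13:50-14:30.
Yosef free: 06:10-12:10, 14:10-15:35 (invert busy blocks within the working day).
Omar ∩ Oliver: 08:55-10:55, 12:55-14:05, 15:40-15:50.
Omar ∩ Oliver ∩ Kira: 08:55-09:50, 09:55-10:55, 12:55-14:05, 15:40-15:50.
Omar ∩ Oliver ∩ Kira ∩ Ugo: 08:55-09:50, 09:55-10:55, 12:55-13:25, 15:40-15:50.
Omar ∩ Oliver ∩ Kira ∩ Ugo ∩ Wendy: 08:55-09:50, 09:55-10:50.
Omar ∩ Oliver ∩ Kira ∩ Ugo ∩ Wendy ∩ Sven: 08:55-09:50, 09:55-10:50.
Omar ∩ Oliver ∩ Kira ∩ Ugo ∩ Wendy ∩ Sven ∩ Yosef: 08:55-09:50, 09:55-10:50.
So the common availability across everyone is 08:55-09:50, 09:55-10:50.
The longest is 08:55-09:50 at 55 minutes.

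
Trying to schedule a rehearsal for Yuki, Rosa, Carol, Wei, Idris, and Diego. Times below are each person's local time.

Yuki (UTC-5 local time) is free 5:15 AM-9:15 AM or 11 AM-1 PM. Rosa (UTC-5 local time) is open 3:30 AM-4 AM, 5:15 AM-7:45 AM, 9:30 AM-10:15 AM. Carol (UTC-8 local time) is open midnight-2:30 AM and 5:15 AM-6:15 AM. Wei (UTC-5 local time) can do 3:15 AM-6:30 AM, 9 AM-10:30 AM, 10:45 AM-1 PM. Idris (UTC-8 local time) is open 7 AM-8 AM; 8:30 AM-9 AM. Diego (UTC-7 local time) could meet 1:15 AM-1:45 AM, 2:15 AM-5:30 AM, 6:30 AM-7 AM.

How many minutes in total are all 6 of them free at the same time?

Yuki in UTC: 10:15-14:15, 16:00-18:00 (add 5h to convert from UTC-5).
Rosa in UTC: 08:30-09:00, 10:15-12:45, 14:30-15:15 (add 5h to convert from UTC-5).
Carol in UTC: 08:00-10:30, 13:15-14:15 (add 8h to convert from UTC-8).
Wei in UTC: 08:15-11:30, 14:00-15:30, 15:45-18:00 (add 5h to convert from UTC-5).
Idris in UTC: 15:00-16:00, 16:30-17:00 (add 8h to convert from UTC-8).
Diego in UTC: 08:15-08:45, 09:15-12:30, 13:30-14:00 (add 7h to convert from UTC-7).
Yuki ∩ Rosa: 10:15-12:45.
Yuki ∩ Rosa ∩ Carol: 10:15-10:30.
Yuki ∩ Rosa ∩ Carol ∩ Wei: 10:15-10:30.
Yuki ∩ Rosa ∩ Carol ∩ Wei ∩ Idris: ∅.
Yuki ∩ Rosa ∩ Carol ∩ Wei ∩ Idris ∩ Diego: ∅.
There is no time when everyone is free.
There is no common window, so the total is 0 minutes.

0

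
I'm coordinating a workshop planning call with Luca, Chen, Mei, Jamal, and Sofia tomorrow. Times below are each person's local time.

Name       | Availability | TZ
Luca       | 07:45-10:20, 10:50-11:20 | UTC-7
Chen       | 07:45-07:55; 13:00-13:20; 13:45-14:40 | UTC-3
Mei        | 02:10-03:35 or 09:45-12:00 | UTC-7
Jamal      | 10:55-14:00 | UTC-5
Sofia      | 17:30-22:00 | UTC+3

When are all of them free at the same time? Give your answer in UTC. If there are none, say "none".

16:45-17:20

Luca in UTC: 14:45-17:20, 17:50-18:20 (add 7h to convert from UTC-7).
Chen in UTC: 10:45-10:55, 16:00-16:20, 16:45-17:40 (add 3h to convert from UTC-3).
Mei in UTC: 09:10-10:35, 16:45-19:00 (add 7h to convert from UTC-7).
Jamal in UTC: 15:55-19:00 (add 5h to convert from UTC-5).
Sofia in UTC: 14:30-19:00 (subtract 3h to convert from UTC+3).
Luca ∩ Chen: 16:00-16:20, 16:45-17:20.
Luca ∩ Chen ∩ Mei: 16:45-17:20.
Luca ∩ Chen ∩ Mei ∩ Jamal: 16:45-17:20.
Luca ∩ Chen ∩ Mei ∩ Jamal ∩ Sofia: 16:45-17:20.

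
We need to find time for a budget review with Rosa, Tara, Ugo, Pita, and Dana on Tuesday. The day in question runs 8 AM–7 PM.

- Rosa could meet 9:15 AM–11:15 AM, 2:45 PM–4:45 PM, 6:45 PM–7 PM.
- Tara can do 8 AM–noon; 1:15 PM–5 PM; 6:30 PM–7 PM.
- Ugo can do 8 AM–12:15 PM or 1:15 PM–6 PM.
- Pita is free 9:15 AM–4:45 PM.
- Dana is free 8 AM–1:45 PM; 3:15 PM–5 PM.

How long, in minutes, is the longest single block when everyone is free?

120

Rosa ∩ Tara: 09:15-11:15, 14:45-16:45, 18:45-19:00.
Rosa ∩ Tara ∩ Ugo: 09:15-11:15, 14:45-16:45.
Rosa ∩ Tara ∩ Ugo ∩ Pita: 09:15-11:15, 14:45-16:45.
Rosa ∩ Tara ∩ Ugo ∩ Pita ∩ Dana: 09:15-11:15, 15:15-16:45.
The longest is 09:15-11:15 at 120 minutes.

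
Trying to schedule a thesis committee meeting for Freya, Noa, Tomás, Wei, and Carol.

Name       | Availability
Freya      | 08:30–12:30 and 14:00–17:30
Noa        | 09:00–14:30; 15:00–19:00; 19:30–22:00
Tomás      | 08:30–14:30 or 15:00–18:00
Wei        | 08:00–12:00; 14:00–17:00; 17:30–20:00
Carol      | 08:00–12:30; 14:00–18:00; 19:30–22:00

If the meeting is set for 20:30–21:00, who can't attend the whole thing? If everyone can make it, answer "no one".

Freya, Tomás, Wei

Freya: not fully free for 20:30-21:00. Noa: free for 20:30-21:00. Tomás: not fully free for 20:30-21:00. Wei: not fully free for 20:30-21:00. Carol: free for 20:30-21:00.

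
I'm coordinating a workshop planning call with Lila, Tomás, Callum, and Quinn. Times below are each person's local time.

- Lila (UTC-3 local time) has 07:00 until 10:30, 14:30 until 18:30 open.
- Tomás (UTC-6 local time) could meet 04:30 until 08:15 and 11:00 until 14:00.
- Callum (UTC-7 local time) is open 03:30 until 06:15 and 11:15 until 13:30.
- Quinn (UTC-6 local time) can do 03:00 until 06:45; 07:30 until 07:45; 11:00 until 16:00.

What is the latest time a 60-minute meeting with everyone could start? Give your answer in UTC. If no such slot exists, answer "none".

19:00

Lila in UTC: 10:00-13:30, 17:30-21:30 (add 3h to convert from UTC-3).
Tomás in UTC: 10:30-14:15, 17:00-20:00 (add 6h to convert from UTC-6).
Callum in UTC: 10:30-13:15, 18:15-20:30 (add 7h to convert from UTC-7).
Quinn in UTC: 09:00-12:45, 13:30-13:45, 17:00-22:00 (add 6h to convert from UTC-6).
Lila ∩ Tomás: 10:30-13:30, 17:30-20:00.
Lila ∩ Tomás ∩ Callum: 10:30-13:15, 18:15-20:00.
Lila ∩ Tomás ∩ Callum ∩ Quinn: 10:30-12:45, 18:15-20:00.
The last common window of at least 60 minutes is 18:15-20:00; a 60-minute meeting can start as late as 19:00 and still end by 20:00.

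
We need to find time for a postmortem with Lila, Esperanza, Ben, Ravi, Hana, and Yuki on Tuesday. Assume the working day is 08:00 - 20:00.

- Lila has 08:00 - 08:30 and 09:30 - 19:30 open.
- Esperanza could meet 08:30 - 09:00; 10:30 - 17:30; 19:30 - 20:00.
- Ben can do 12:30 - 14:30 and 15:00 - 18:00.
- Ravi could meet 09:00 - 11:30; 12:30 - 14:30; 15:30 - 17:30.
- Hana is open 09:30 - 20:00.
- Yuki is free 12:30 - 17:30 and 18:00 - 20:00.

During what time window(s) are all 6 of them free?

Lila ∩ Esperanza: 10:30-17:30.
Lila ∩ Esperanza ∩ Ben: 12:30-14:30, 15:00-17:30.
Lila ∩ Esperanza ∩ Ben ∩ Ravi: 12:30-14:30, 15:30-17:30.
Lila ∩ Esperanza ∩ Ben ∩ Ravi ∩ Hana: 12:30-14:30, 15:30-17:30.
Lila ∩ Esperanza ∩ Ben ∩ Ravi ∩ Hana ∩ Yuki: 12:30-14:30, 15:30-17:30.

12:30-14:30, 15:30-17:30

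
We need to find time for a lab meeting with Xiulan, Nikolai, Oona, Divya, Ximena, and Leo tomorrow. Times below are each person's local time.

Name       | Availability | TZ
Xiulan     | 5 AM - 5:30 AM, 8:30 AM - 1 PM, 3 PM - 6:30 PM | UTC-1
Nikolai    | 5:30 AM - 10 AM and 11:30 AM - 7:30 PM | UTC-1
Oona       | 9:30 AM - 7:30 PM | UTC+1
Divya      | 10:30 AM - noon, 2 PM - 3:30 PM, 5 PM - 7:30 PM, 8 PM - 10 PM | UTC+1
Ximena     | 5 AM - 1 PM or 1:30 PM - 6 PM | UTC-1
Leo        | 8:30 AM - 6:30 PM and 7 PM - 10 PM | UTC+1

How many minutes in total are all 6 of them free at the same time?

270

Xiulan in UTC: 06:00-06:30, 09:30-14:00, 16:00-19:30 (add 1h to convert from UTC-1).
Nikolai in UTC: 06:30-11:00, 12:30-20:30 (add 1h to convert from UTC-1).
Oona in UTC: 08:30-18:30 (subtract 1h to convert from UTC+1).
Divya in UTC: 09:30-11:00, 13:00-14:30, 16:00-18:30, 19:00-21:00 (subtract 1h to convert from UTC+1).
Ximena in UTC: 06:00-14:00, 14:30-19:00 (add 1h to convert from UTC-1).
Leo in UTC: 07:30-17:30, 18:00-21:00 (subtract 1h to convert from UTC+1).
Xiulan ∩ Nikolai: 09:30-11:00, 12:30-14:00, 16:00-19:30.
Xiulan ∩ Nikolai ∩ Oona: 09:30-11:00, 12:30-14:00, 16:00-18:30.
Xiulan ∩ Nikolai ∩ Oona ∩ Divya: 09:30-11:00, 13:00-14:00, 16:00-18:30.
Xiulan ∩ Nikolai ∩ Oona ∩ Divya ∩ Ximena: 09:30-11:00, 13:00-14:00, 16:00-18:30.
Xiulan ∩ Nikolai ∩ Oona ∩ Divya ∩ Ximena ∩ Leo: 09:30-11:00, 13:00-14:00, 16:00-17:30, 18:00-18:30.
Summing the common windows: 90 + 60 + 90 + 30 = 270 minutes.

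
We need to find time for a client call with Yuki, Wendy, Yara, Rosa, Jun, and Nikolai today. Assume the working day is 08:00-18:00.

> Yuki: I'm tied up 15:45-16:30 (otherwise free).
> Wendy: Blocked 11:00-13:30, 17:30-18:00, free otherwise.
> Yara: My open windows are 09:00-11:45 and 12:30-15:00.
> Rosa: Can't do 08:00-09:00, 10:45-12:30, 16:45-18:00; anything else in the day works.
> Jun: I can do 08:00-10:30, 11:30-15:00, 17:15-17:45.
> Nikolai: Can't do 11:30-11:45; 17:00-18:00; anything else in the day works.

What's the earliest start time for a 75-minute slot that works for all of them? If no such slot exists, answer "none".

Yuki free: 08:00-15:45, 16:30-18:00 (invert busy blocks within the working day).
Wendy free: 08:00-11:00, 13:30-17:30 (invert busy blocks within the working day).
Yara free: 09:00-11:45, 12:30-15:00.
Rosa free: 09:00-10:45, 12:30-16:45 (invert busy blocks within the working day).
Jun free: 08:00-10:30, 11:30-15:00, 17:15-17:45.
Nikolai free: 08:00-11:30, 11:45-17:00 (invert busy blocks within the working day).
Yuki ∩ Wendy: 08:00-11:00, 13:30-15:45, 16:30-17:30.
Yuki ∩ Wendy ∩ Yara: 09:00-11:00, 13:30-15:00.
Yuki ∩ Wendy ∩ Yara ∩ Rosa: 09:00-10:45, 13:30-15:00.
Yuki ∩ Wendy ∩ Yara ∩ Rosa ∩ Jun: 09:00-10:30, 13:30-15:00.
Yuki ∩ Wendy ∩ Yara ∩ Rosa ∩ Jun ∩ Nikolai: 09:00-10:30, 13:30-15:00.
Those are the intersection windows.
The first common window of at least 75 minutes is 09:00-10:30, so the earliest start is 09:00.

09:00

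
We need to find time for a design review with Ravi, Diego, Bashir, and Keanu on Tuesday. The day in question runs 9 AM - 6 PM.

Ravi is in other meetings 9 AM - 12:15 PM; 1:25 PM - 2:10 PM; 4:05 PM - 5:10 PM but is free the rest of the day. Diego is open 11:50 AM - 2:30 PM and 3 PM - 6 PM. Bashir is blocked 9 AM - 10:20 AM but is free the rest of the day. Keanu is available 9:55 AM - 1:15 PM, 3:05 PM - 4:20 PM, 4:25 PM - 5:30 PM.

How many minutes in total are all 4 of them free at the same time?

Ravi free: 12:15-13:25, 14:10-16:05, 17:10-18:00 (invert busy blocks within the working day).
Diego free: 11:50-14:30, 15:00-18:00.
Bashir free: 10:20-18:00 (invert busy blocks within the working day).
Keanu free: 09:55-13:15, 15:05-16:20, 16:25-17:30.
Ravi ∩ Diego: 12:15-13:25, 14:10-14:30, 15:00-16:05, 17:10-18:00.
Ravi ∩ Diego ∩ Bashir: 12:15-13:25, 14:10-14:30, 15:00-16:05, 17:10-18:00.
Ravi ∩ Diego ∩ Bashir ∩ Keanu: 12:15-13:15, 15:05-16:05, 17:10-17:30.
Those are the intersection windows.
Summing the common windows: 60 + 60 + 20 = 140 minutes.

140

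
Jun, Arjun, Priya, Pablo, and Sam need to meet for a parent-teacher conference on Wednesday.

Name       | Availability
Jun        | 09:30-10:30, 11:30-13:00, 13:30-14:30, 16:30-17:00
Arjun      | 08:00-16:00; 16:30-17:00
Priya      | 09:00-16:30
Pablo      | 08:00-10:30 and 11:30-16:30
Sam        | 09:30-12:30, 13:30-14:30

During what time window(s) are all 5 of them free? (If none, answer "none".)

09:30-10:30, 11:30-12:30, 13:30-14:30

Jun ∩ Arjun: 09:30-10:30, 11:30-13:00, 13:30-14:30, 16:30-17:00.
Jun ∩ Arjun ∩ Priya: 09:30-10:30, 11:30-13:00, 13:30-14:30.
Jun ∩ Arjun ∩ Priya ∩ Pablo: 09:30-10:30, 11:30-13:00, 13:30-14:30.
Jun ∩ Arjun ∩ Priya ∩ Pablo ∩ Sam: 09:30-10:30, 11:30-12:30, 13:30-14:30.
Those are the intersection windows.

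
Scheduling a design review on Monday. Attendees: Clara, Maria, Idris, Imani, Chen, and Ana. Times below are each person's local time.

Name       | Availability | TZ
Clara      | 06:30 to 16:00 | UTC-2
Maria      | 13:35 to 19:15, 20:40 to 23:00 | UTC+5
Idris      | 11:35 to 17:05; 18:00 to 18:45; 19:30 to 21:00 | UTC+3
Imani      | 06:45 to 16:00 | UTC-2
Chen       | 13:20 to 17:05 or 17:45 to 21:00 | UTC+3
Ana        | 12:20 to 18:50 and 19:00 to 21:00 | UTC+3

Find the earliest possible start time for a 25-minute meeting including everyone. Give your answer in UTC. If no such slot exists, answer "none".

Clara in UTC: 08:30-18:00 (add 2h to convert from UTC-2).
Maria in UTC: 08:35-14:15, 15:40-18:00 (subtract 5h to convert from UTC+5).
Idris in UTC: 08:35-14:05, 15:00-15:45, 16:30-18:00 (subtract 3h to convert from UTC+3).
Imani in UTC: 08:45-18:00 (add 2h to convert from UTC-2).
Chen in UTC: 10:20-14:05, 14:45-18:00 (subtract 3h to convert from UTC+3).
Ana in UTC: 09:20-15:50, 16:00-18:00 (subtract 3h to convert from UTC+3).
Clara ∩ Maria: 08:35-14:15, 15:40-18:00.
Clara ∩ Maria ∩ Idris: 08:35-14:05, 15:40-15:45, 16:30-18:00.
Clara ∩ Maria ∩ Idris ∩ Imani: 08:45-14:05, 15:40-15:45, 16:30-18:00.
Clara ∩ Maria ∩ Idris ∩ Imani ∩ Chen: 10:20-14:05, 15:40-15:45, 16:30-18:00.
Clara ∩ Maria ∩ Idris ∩ Imani ∩ Chen ∩ Ana: 10:20-14:05, 15:40-15:45, 16:30-18:00.
Those are the intersection windows.
The first common window of at least 25 minutes is 10:20-14:05, so the earliest start is 10:20.

10:20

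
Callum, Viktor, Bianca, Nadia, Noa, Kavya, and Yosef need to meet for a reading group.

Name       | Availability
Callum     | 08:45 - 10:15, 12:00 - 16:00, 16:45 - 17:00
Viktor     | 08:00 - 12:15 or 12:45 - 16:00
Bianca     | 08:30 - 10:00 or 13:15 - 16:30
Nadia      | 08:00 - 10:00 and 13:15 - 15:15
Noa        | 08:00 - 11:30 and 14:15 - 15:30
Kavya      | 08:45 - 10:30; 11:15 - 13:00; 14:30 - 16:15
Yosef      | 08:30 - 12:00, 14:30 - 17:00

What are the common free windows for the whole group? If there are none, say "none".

08:45-10:00, 14:30-15:15

Callum ∩ Viktor: 08:45-10:15, 12:00-12:15, 12:45-16:00.
Callum ∩ Viktor ∩ Bianca: 08:45-10:00, 13:15-16:00.
Callum ∩ Viktor ∩ Bianca ∩ Nadia: 08:45-10:00, 13:15-15:15.
Callum ∩ Viktor ∩ Bianca ∩ Nadia ∩ Noa: 08:45-10:00, 14:15-15:15.
Callum ∩ Viktor ∩ Bianca ∩ Nadia ∩ Noa ∩ Kavya: 08:45-10:00, 14:30-15:15.
Callum ∩ Viktor ∩ Bianca ∩ Nadia ∩ Noa ∩ Kavya ∩ Yosef: 08:45-10:00, 14:30-15:15.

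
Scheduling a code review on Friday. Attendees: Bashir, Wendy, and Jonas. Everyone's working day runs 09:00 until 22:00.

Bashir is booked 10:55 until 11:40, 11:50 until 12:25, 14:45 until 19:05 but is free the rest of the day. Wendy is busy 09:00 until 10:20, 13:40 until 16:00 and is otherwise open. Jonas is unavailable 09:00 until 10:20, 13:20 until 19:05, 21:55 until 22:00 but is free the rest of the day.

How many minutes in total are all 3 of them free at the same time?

Bashir free: 09:00-10:55, 11:40-11:50, 12:25-14:45, 19:05-22:00 (invert busy blocks within the working day).
Wendy free: 10:20-13:40, 16:00-22:00 (invert busy blocks within the working day).
Jonas free: 10:20-13:20, 19:05-21:55 (invert busy blocks within the working day).
Bashir ∩ Wendy: 10:20-10:55, 11:40-11:50, 12:25-13:40, 19:05-22:00.
Bashir ∩ Wendy ∩ Jonas: 10:20-10:55, 11:40-11:50, 12:25-13:20, 19:05-21:55.
Summing the common windows: 35 + 10 + 55 + 170 = 270 minutes.

270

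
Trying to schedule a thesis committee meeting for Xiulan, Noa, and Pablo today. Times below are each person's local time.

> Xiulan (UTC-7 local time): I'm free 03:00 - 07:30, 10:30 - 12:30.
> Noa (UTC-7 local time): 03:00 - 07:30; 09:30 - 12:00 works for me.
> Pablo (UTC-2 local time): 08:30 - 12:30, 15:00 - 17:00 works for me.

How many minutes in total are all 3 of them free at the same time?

330

Xiulan in UTC: 10:00-14:30, 17:30-19:30 (add 7h to convert from UTC-7).
Noa in UTC: 10:00-14:30, 16:30-19:00 (add 7h to convert from UTC-7).
Pablo in UTC: 10:30-14:30, 17:00-19:00 (add 2h to convert from UTC-2).
Xiulan ∩ Noa: 10:00-14:30, 17:30-19:00.
Xiulan ∩ Noa ∩ Pablo: 10:30-14:30, 17:30-19:00.
Summing the common windows: 240 + 90 = 330 minutes.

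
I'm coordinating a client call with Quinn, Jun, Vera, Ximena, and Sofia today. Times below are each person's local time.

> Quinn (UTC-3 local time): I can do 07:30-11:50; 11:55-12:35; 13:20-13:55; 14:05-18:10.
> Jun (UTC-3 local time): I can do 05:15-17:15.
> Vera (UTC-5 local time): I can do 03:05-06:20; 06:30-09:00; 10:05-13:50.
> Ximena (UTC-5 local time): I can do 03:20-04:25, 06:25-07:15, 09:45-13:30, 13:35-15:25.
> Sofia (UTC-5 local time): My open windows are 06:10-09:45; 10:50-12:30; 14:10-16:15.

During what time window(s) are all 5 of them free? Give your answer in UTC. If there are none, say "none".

Quinn in UTC: 10:30-14:50, 14:55-15:35, 16:20-16:55, 17:05-21:10 (add 3h to convert from UTC-3).
Jun in UTC: 08:15-20:15 (add 3h to convert from UTC-3).
Vera in UTC: 08:05-11:20, 11:30-14:00, 15:05-18:50 (add 5h to convert from UTC-5).
Ximena in UTC: 08:20-09:25, 11:25-12:15, 14:45-18:30, 18:35-20:25 (add 5h to convert from UTC-5).
Sofia in UTC: 11:10-14:45, 15:50-17:30, 19:10-21:15 (add 5h to convert from UTC-5).
Quinn ∩ Jun: 10:30-14:50, 14:55-15:35, 16:20-16:55, 17:05-20:15.
Quinn ∩ Jun ∩ Vera: 10:30-11:20, 11:30-14:00, 15:05-15:35, 16:20-16:55, 17:05-18:50.
Quinn ∩ Jun ∩ Vera ∩ Ximena: 11:30-12:15, 15:05-15:35, 16:20-16:55, 17:05-18:30, 18:35-18:50.
Quinn ∩ Jun ∩ Vera ∩ Ximena ∩ Sofia: 11:30-12:15, 16:20-16:55, 17:05-17:30.
Those are the intersection windows.

11:30-12:15, 16:20-16:55, 17:05-17:30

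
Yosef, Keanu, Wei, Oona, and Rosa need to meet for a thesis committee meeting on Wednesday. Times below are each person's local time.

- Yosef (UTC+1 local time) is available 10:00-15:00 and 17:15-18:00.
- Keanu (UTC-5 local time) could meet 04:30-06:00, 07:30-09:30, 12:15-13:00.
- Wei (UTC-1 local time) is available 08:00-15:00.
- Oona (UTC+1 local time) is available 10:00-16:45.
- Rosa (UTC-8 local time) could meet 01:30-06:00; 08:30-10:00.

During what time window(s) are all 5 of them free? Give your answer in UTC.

Yosef in UTC: 09:00-14:00, 16:15-17:00 (subtract 1h to convert from UTC+1).
Keanu in UTC: 09:30-11:00, 12:30-14:30, 17:15-18:00 (add 5h to convert from UTC-5).
Wei in UTC: 09:00-16:00 (add 1h to convert from UTC-1).
Oona in UTC: 09:00-15:45 (subtract 1h to convert from UTC+1).
Rosa in UTC: 09:30-14:00, 16:30-18:00 (add 8h to convert from UTC-8).
Yosef ∩ Keanu: 09:30-11:00, 12:30-14:00.
Yosef ∩ Keanu ∩ Wei: 09:30-11:00, 12:30-14:00.
Yosef ∩ Keanu ∩ Wei ∩ Oona: 09:30-11:00, 12:30-14:00.
Yosef ∩ Keanu ∩ Wei ∩ Oona ∩ Rosa: 09:30-11:00, 12:30-14:00.

09:30-11:00, 12:30-14:00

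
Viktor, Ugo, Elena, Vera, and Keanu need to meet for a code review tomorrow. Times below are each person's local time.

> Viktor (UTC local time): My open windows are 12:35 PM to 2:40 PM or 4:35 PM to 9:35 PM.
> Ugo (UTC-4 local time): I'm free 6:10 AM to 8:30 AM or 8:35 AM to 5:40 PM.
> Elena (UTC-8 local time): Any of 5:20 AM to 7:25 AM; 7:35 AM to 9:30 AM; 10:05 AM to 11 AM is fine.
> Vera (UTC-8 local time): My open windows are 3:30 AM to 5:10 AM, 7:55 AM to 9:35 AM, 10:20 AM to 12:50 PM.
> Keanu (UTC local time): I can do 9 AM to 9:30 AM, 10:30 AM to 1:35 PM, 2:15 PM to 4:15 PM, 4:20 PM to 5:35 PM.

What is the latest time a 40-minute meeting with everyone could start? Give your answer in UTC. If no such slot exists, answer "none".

16:50

Viktor in UTC: 12:35-14:40, 16:35-21:35.
Ugo in UTC: 10:10-12:30, 12:35-21:40 (add 4h to convert from UTC-4).
Elena in UTC: 13:20-15:25, 15:35-17:30, 18:05-19:00 (add 8h to convert from UTC-8).
Vera in UTC: 11:30-13:10, 15:55-17:35, 18:20-20:50 (add 8h to convert from UTC-8).
Keanu in UTC: 09:00-09:30, 10:30-13:35, 14:15-16:15, 16:20-17:35.
Viktor ∩ Ugo: 12:35-14:40, 16:35-21:35.
Viktor ∩ Ugo ∩ Elena: 13:20-14:40, 16:35-17:30, 18:05-19:00.
Viktor ∩ Ugo ∩ Elena ∩ Vera: 16:35-17:30, 18:20-19:00.
Viktor ∩ Ugo ∩ Elena ∩ Vera ∩ Keanu: 16:35-17:30.
Those are the intersection windows.
The last common window of at least 40 minutes is 16:35-17:30; a 40-minute meeting can start as late as 16:50 and still end by 17:30.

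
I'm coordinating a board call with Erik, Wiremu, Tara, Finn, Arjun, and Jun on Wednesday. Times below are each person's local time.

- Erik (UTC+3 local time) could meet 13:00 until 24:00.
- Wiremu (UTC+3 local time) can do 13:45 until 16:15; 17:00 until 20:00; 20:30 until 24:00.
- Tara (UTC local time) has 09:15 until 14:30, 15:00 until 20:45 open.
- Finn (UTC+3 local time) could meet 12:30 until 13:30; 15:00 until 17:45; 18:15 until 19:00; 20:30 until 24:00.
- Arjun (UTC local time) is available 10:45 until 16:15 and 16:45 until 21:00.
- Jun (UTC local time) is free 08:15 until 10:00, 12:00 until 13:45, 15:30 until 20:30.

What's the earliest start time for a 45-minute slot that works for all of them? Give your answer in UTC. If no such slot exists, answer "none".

12:00

Erik in UTC: 10:00-21:00 (subtract 3h to convert from UTC+3).
Wiremu in UTC: 10:45-13:15, 14:00-17:00, 17:30-21:00 (subtract 3h to convert from UTC+3).
Tara in UTC: 09:15-14:30, 15:00-20:45.
Finn in UTC: 09:30-10:30, 12:00-14:45, 15:15-16:00, 17:30-21:00 (subtract 3h to convert from UTC+3).
Arjun in UTC: 10:45-16:15, 16:45-21:00.
Jun in UTC: 08:15-10:00, 12:00-13:45, 15:30-20:30.
Erik ∩ Wiremu: 10:45-13:15, 14:00-17:00, 17:30-21:00.
Erik ∩ Wiremu ∩ Tara: 10:45-13:15, 14:00-14:30, 15:00-17:00, 17:30-20:45.
Erik ∩ Wiremu ∩ Tara ∩ Finn: 12:00-13:15, 14:00-14:30, 15:15-16:00, 17:30-20:45.
Erik ∩ Wiremu ∩ Tara ∩ Finn ∩ Arjun: 12:00-13:15, 14:00-14:30, 15:15-16:00, 17:30-20:45.
Erik ∩ Wiremu ∩ Tara ∩ Finn ∩ Arjun ∩ Jun: 12:00-13:15, 15:30-16:00, 17:30-20:30.
The first common window of at least 45 minutes is 12:00-13:15, so the earliest start is 12:00.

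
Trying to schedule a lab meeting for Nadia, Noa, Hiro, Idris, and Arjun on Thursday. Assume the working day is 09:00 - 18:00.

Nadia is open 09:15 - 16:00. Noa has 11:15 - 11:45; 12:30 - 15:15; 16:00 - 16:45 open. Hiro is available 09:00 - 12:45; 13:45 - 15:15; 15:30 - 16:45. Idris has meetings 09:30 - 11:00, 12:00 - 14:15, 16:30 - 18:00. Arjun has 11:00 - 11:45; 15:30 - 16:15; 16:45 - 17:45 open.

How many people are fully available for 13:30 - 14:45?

2

Nadia free: 09:15-16:00.
Noa free: 11:15-11:45, 12:30-15:15, 16:00-16:45.
Hiro free: 09:00-12:45, 13:45-15:15, 15:30-16:45.
Idris free: 09:00-09:30, 11:00-12:00, 14:15-16:30 (invert busy blocks within the working day).
Arjun free: 11:00-11:45, 15:30-16:15, 16:45-17:45.
Nadia and Noa can make the full 13:30-14:45 slot — that's 2.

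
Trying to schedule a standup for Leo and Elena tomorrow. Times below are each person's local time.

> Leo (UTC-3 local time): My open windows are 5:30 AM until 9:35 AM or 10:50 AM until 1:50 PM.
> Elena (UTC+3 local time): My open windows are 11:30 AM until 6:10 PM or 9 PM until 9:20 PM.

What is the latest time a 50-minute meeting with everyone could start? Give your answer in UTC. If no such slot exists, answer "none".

14:20

Leo in UTC: 08:30-12:35, 13:50-16:50 (add 3h to convert from UTC-3).
Elena in UTC: 08:30-15:10, 18:00-18:20 (subtract 3h to convert from UTC+3).
Leo ∩ Elena: 08:30-12:35, 13:50-15:10.
The last common window of at least 50 minutes is 13:50-15:10; a 50-minute meeting can start as late as 14:20 and still end by 15:10.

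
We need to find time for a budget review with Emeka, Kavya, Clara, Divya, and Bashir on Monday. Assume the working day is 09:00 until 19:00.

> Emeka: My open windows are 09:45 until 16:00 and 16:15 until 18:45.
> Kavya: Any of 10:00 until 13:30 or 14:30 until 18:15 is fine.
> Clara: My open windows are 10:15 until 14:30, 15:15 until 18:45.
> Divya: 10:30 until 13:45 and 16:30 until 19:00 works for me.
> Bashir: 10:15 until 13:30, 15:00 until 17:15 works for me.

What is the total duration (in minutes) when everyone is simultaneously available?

Emeka ∩ Kavya: 10:00-13:30, 14:30-16:00, 16:15-18:15.
Emeka ∩ Kavya ∩ Clara: 10:15-13:30, 15:15-16:00, 16:15-18:15.
Emeka ∩ Kavya ∩ Clara ∩ Divya: 10:30-13:30, 16:30-18:15.
Emeka ∩ Kavya ∩ Clara ∩ Divya ∩ Bashir: 10:30-13:30, 16:30-17:15.
Summing the common windows: 180 + 45 = 225 minutes.

225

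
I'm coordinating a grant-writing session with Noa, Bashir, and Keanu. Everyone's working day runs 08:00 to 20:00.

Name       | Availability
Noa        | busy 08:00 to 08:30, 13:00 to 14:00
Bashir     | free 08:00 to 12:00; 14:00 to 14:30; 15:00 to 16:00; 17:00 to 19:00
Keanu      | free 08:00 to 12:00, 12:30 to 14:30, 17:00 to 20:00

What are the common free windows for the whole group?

08:30-12:00, 14:00-14:30, 17:00-19:00

Noa free: 08:30-13:00, 14:00-20:00 (invert busy blocks within the working day).
Bashir free: 08:00-12:00, 14:00-14:30, 15:00-16:00, 17:00-19:00.
Keanu free: 08:00-12:00, 12:30-14:30, 17:00-20:00.
Noa ∩ Bashir: 08:30-12:00, 14:00-14:30, 15:00-16:00, 17:00-19:00.
Noa ∩ Bashir ∩ Keanu: 08:30-12:00, 14:00-14:30, 17:00-19:00.
So the common availability across everyone is 08:30-12:00, 14:00-14:30, 17:00-19:00.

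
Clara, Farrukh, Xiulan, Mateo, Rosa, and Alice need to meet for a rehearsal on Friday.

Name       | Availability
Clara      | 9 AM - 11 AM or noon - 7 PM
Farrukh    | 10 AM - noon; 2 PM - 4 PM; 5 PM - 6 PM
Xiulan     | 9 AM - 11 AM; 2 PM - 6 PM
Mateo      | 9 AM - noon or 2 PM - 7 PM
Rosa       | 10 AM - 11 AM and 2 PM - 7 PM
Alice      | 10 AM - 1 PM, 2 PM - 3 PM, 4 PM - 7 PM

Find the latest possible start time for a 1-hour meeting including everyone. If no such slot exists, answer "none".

17:00

Clara ∩ Farrukh: 10:00-11:00, 14:00-16:00, 17:00-18:00.
Clara ∩ Farrukh ∩ Xiulan: 10:00-11:00, 14:00-16:00, 17:00-18:00.
Clara ∩ Farrukh ∩ Xiulan ∩ Mateo: 10:00-11:00, 14:00-16:00, 17:00-18:00.
Clara ∩ Farrukh ∩ Xiulan ∩ Mateo ∩ Rosa: 10:00-11:00, 14:00-16:00, 17:00-18:00.
Clara ∩ Farrukh ∩ Xiulan ∩ Mateo ∩ Rosa ∩ Alice: 10:00-11:00, 14:00-15:00, 17:00-18:00.
The last common window of at least 60 minutes is 17:00-18:00; a 60-minute meeting can start as late as 17:00 and still end by 18:00.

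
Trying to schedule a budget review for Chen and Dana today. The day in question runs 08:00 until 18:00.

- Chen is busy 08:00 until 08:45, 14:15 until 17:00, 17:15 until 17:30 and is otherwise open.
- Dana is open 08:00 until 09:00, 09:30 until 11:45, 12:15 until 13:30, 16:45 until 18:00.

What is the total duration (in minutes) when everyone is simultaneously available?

Chen free: 08:45-14:15, 17:00-17:15, 17:30-18:00 (invert busy blocks within the working day).
Dana free: 08:00-09:00, 09:30-11:45, 12:15-13:30, 16:45-18:00.
Chen ∩ Dana: 08:45-09:00, 09:30-11:45, 12:15-13:30, 17:00-17:15, 17:30-18:00.
So the common availability across everyone is 08:45-09:00, 09:30-11:45, 12:15-13:30, 17:00-17:15, 17:30-18:00.
Summing the common windows: 15 + 135 + 75 + 15 + 30 = 270 minutes.

270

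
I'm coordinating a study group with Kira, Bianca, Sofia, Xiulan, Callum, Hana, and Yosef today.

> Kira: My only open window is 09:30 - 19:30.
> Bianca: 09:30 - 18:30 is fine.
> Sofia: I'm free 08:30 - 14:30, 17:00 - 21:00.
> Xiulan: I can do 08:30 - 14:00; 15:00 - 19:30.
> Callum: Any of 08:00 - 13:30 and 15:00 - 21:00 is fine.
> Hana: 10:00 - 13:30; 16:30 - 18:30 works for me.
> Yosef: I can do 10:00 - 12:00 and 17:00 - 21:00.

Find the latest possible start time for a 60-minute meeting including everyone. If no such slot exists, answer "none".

17:30

Kira ∩ Bianca: 09:30-18:30.
Kira ∩ Bianca ∩ Sofia: 09:30-14:30, 17:00-18:30.
Kira ∩ Bianca ∩ Sofia ∩ Xiulan: 09:30-14:00, 17:00-18:30.
Kira ∩ Bianca ∩ Sofia ∩ Xiulan ∩ Callum: 09:30-13:30, 17:00-18:30.
Kira ∩ Bianca ∩ Sofia ∩ Xiulan ∩ Callum ∩ Hana: 10:00-13:30, 17:00-18:30.
Kira ∩ Bianca ∩ Sofia ∩ Xiulan ∩ Callum ∩ Hana ∩ Yosef: 10:00-12:00, 17:00-18:30.
So the common availability across everyone is 10:00-12:00, 17:00-18:30.
The last common window of at least 60 minutes is 17:00-18:30; a 60-minute meeting can start as late as 17:30 and still end by 18:30.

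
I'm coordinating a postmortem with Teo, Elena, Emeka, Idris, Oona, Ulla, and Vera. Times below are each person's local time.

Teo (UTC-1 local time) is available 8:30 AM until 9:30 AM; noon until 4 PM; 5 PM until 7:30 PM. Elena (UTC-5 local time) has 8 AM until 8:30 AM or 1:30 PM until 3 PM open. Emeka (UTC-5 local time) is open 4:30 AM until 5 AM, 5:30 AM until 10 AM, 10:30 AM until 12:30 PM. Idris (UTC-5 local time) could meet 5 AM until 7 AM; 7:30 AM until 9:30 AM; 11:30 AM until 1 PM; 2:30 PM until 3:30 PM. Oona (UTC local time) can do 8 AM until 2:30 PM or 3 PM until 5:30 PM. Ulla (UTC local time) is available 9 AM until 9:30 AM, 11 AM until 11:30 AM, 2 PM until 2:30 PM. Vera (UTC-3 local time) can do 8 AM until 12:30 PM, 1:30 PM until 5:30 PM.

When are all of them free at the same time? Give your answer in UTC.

none

Teo in UTC: 09:30-10:30, 13:00-17:00, 18:00-20:30 (add 1h to convert from UTC-1).
Elena in UTC: 13:00-13:30, 18:30-20:00 (add 5h to convert from UTC-5).
Emeka in UTC: 09:30-10:00, 10:30-15:00, 15:30-17:30 (add 5h to convert from UTC-5).
Idris in UTC: 10:00-12:00, 12:30-14:30, 16:30-18:00, 19:30-20:30 (add 5h to convert from UTC-5).
Oona in UTC: 08:00-14:30, 15:00-17:30.
Ulla in UTC: 09:00-09:30, 11:00-11:30, 14:00-14:30.
Vera in UTC: 11:00-15:30, 16:30-20:30 (add 3h to convert from UTC-3).
Teo ∩ Elena: 13:00-13:30, 18:30-20:00.
Teo ∩ Elena ∩ Emeka: 13:00-13:30.
Teo ∩ Elena ∩ Emeka ∩ Idris: 13:00-13:30.
Teo ∩ Elena ∩ Emeka ∩ Idris ∩ Oona: 13:00-13:30.
Teo ∩ Elena ∩ Emeka ∩ Idris ∩ Oona ∩ Ulla: ∅.
Teo ∩ Elena ∩ Emeka ∩ Idris ∩ Oona ∩ Ulla ∩ Vera: ∅.
There is no time when everyone is free.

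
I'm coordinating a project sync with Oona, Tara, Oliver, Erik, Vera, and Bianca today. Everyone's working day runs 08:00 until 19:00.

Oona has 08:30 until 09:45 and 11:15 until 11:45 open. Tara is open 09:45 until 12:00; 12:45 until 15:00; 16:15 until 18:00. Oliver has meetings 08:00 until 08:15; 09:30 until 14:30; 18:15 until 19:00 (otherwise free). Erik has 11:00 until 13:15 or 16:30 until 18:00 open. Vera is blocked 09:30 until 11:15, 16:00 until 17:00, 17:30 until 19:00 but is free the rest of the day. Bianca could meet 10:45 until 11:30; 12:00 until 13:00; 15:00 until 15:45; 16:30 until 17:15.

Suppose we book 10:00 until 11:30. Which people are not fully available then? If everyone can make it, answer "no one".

Bianca, Erik, Oliver, Oona, Vera

Oona free: 08:30-09:45, 11:15-11:45.
Tara free: 09:45-12:00, 12:45-15:00, 16:15-18:00.
Oliver free: 08:15-09:30, 14:30-18:15 (invert busy blocks within the working day).
Erik free: 11:00-13:15, 16:30-18:00.
Vera free: 08:00-09:30, 11:15-16:00, 17:00-17:30 (invert busy blocks within the working day).
Bianca free: 10:45-11:30, 12:00-13:00, 15:00-15:45, 16:30-17:15.
Oona: not fully free for 10:00-11:30. Tara: free for 10:00-11:30. Oliver: not fully free for 10:00-11:30. Erik: not fully free for 10:00-11:30. Vera: not fully free for 10:00-11:30. Bianca: not fully free for 10:00-11:30.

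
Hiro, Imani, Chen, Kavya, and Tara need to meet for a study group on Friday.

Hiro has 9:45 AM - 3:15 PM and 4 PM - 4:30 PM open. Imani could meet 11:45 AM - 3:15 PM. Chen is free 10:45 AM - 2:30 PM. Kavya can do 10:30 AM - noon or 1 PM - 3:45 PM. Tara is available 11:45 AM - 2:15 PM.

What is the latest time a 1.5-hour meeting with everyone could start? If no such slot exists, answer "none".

none

Hiro ∩ Imani: 11:45-15:15.
Hiro ∩ Imani ∩ Chen: 11:45-14:30.
Hiro ∩ Imani ∩ Chen ∩ Kavya: 11:45-12:00, 13:00-14:30.
Hiro ∩ Imani ∩ Chen ∩ Kavya ∩ Tara: 11:45-12:00, 13:00-14:15.
So the common availability across everyone is 11:45-12:00, 13:00-14:15.
No common window is at least 90 minutes long.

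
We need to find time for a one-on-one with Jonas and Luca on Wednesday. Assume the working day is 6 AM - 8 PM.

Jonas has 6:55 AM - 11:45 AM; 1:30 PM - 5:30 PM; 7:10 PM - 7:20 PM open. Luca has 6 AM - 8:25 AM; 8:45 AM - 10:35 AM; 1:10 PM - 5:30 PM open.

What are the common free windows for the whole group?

Jonas ∩ Luca: 06:55-08:25, 08:45-10:35, 13:30-17:30.
Those are the intersection windows.

06:55-08:25, 08:45-10:35, 13:30-17:30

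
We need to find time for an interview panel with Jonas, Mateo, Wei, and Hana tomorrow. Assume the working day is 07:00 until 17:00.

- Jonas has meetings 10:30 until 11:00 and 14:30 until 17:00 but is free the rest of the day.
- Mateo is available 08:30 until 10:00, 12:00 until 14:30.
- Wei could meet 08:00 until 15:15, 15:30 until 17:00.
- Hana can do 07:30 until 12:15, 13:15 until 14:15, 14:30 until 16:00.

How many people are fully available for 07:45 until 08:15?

Jonas free: 07:00-10:30, 11:00-14:30 (invert busy blocks within the working day).
Mateo free: 08:30-10:00, 12:00-14:30.
Wei free: 08:00-15:15, 15:30-17:00.
Hana free: 07:30-12:15, 13:15-14:15, 14:30-16:00.
Jonas and Hana can make the full 07:45-08:15 slot — that's 2.

2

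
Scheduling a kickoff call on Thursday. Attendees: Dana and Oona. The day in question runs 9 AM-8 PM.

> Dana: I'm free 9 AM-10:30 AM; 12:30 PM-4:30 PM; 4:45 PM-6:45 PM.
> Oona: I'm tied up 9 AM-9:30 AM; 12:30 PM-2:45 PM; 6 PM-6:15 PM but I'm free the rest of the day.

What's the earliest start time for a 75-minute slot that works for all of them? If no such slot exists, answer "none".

14:45

Dana free: 09:00-10:30, 12:30-16:30, 16:45-18:45.
Oona free: 09:30-12:30, 14:45-18:00, 18:15-20:00 (invert busy blocks within the working day).
Dana ∩ Oona: 09:30-10:30, 14:45-16:30, 16:45-18:00, 18:15-18:45.
The first common window of at least 75 minutes is 14:45-16:30, so the earliest start is 14:45.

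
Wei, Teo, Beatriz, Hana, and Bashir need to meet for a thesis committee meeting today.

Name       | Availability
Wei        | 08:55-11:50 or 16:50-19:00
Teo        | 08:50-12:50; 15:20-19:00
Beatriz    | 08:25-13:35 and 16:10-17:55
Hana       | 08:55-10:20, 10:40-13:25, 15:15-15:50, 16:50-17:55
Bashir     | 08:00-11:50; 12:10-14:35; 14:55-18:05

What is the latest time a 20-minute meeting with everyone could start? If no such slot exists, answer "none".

17:35

Wei ∩ Teo: 08:55-11:50, 16:50-19:00.
Wei ∩ Teo ∩ Beatriz: 08:55-11:50, 16:50-17:55.
Wei ∩ Teo ∩ Beatriz ∩ Hana: 08:55-10:20, 10:40-11:50, 16:50-17:55.
Wei ∩ Teo ∩ Beatriz ∩ Hana ∩ Bashir: 08:55-10:20, 10:40-11:50, 16:50-17:55.
Those are the intersection windows.
The last common window of at least 20 minutes is 16:50-17:55; a 20-minute meeting can start as late as 17:35 and still end by 17:55.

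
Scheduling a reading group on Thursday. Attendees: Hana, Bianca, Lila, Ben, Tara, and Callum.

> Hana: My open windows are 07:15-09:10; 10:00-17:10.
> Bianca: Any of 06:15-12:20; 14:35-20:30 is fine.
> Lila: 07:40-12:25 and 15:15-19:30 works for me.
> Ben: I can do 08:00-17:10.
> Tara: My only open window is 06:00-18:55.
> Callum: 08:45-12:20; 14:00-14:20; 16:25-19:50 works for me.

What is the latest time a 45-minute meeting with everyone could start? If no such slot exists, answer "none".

16:25

Hana ∩ Bianca: 07:15-09:10, 10:00-12:20, 14:35-17:10.
Hana ∩ Bianca ∩ Lila: 07:40-09:10, 10:00-12:20, 15:15-17:10.
Hana ∩ Bianca ∩ Lila ∩ Ben: 08:00-09:10, 10:00-12:20, 15:15-17:10.
Hana ∩ Bianca ∩ Lila ∩ Ben ∩ Tara: 08:00-09:10, 10:00-12:20, 15:15-17:10.
Hana ∩ Bianca ∩ Lila ∩ Ben ∩ Tara ∩ Callum: 08:45-09:10, 10:00-12:20, 16:25-17:10.
The last common window of at least 45 minutes is 16:25-17:10; a 45-minute meeting can start as late as 16:25 and still end by 17:10.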